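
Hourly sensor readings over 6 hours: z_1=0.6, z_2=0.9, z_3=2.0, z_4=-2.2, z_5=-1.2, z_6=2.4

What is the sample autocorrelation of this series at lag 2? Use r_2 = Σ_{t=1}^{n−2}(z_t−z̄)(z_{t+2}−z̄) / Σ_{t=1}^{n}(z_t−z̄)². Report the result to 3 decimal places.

-0.540

Mean z̄ = (0.6 + 0.9 + 2.0 − 2.2 − 1.2 + 2.4)/6 = 0.4167
Numerator Σ_{t=1}^{4}(z_t−z̄)(z_{t+2}−z̄) = -8.7239
Denominator Σ(z_t−z̄)² = 16.1683
r_2 = -8.7239 / 16.1683 = -0.540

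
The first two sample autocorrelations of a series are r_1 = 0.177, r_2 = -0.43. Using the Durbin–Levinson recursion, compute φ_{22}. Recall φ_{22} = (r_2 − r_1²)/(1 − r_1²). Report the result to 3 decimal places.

-0.476

φ_{22} = (r_2 − r_1²) / (1 − r_1²)
r_1² = (0.177)² = 0.031329
Numerator = -0.43 − 0.0313 = -0.4613; denominator = 1 − 0.0313 = 0.9687
φ_{22} = -0.4613 / 0.9687 = -0.476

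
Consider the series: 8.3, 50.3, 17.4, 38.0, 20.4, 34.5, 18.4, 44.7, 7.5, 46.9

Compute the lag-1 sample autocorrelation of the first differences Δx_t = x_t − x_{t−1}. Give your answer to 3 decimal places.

-0.747

First differences Δx: 42.0, -32.9, 20.6, -17.6, 14.1, -16.1, 26.3, -37.2, 39.4
Mean of differences = 4.2889
Numerator Σ(Δx_t−Δx̄)(Δx_{t+1}−Δx̄) = -5599.5701
Denominator Σ(Δx_t−Δx̄)² = 7500.8889
r_1(Δx) = -5599.5701 / 7500.8889 = -0.747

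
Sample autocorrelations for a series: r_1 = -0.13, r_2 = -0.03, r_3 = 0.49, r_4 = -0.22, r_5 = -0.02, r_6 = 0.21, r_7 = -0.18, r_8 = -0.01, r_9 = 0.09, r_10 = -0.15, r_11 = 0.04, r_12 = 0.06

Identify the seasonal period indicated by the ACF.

3

The largest autocorrelation is r_3 = 0.49, with a weaker echo at lag 6 (0.21); the remaining lags stay at or below 0.09.
The dominant spike at lag 3 indicates a seasonal period of 3.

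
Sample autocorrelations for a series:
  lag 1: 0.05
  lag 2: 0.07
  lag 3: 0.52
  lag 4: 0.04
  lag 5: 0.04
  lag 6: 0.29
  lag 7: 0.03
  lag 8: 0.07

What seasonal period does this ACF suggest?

The largest autocorrelation is r_3 = 0.52, with a weaker echo at lag 6 (0.29); the remaining lags stay at or below 0.07.
The dominant spike at lag 3 indicates a seasonal period of 3.

3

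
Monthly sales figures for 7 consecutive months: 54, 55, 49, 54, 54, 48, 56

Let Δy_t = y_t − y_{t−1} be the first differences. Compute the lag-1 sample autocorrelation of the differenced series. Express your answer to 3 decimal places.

First differences Δy: 1, -6, 5, 0, -6, 8
Mean of differences = 0.3333
Numerator Σ(Δy_t−Δȳ)(Δy_{t+1}−Δȳ) = -81.7778
Denominator Σ(Δy_t−Δȳ)² = 161.3333
r_1(Δy) = -81.7778 / 161.3333 = -0.507

-0.507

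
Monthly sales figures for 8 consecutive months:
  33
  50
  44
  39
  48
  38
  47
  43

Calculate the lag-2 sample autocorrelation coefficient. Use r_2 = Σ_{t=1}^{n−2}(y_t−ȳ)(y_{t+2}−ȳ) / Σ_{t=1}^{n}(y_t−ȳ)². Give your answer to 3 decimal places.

0.026

Mean ȳ = (33 + 50 + 44 + 39 + 48 + 38 + 47 + 43)/8 = 42.7500
Deviations from mean: -9.7500, 7.2500, 1.2500, -3.7500, 5.2500, -4.7500, 4.2500, 0.2500
Σ(y_t−ȳ)(y_{t+2}−ȳ) = (-12.1875) + (-27.1875) + (6.5625) + (17.8125) + (22.3125) + (-1.1875) = 6.1250
Denominator Σ(y_t−ȳ)² = 231.5000
r_2 = 6.1250 / 231.5000 = 0.026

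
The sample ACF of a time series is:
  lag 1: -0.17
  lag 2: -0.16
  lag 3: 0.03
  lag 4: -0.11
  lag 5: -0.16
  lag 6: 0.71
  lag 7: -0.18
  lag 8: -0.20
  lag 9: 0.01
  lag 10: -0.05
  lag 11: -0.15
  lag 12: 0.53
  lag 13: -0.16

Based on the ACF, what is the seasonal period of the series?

The largest autocorrelation is r_6 = 0.71, with a weaker echo at lag 12 (0.53); the remaining lags stay at or below 0.03.
The dominant spike at lag 6 indicates a seasonal period of 6.

6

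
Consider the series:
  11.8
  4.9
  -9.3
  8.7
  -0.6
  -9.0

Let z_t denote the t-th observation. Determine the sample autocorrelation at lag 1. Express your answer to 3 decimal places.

-0.184

Mean z̄ = (11.8 + 4.9 − 9.3 + 8.7 − 0.6 − 9.0)/6 = 1.0833
Deviations from mean: 10.7167, 3.8167, -10.3833, 7.6167, -1.6833, -10.0833
Numerator Σ_{t=1}^{5}(z_t−z̄)(z_{t+1}−z̄) = -73.6619
Denominator Σ(z_t−z̄)² = 399.7483
r_1 = -73.6619 / 399.7483 = -0.184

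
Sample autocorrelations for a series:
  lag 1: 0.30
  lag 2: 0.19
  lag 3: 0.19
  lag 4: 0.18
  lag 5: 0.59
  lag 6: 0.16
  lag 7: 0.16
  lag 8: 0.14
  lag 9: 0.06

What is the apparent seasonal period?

The largest autocorrelation is r_5 = 0.59; the remaining lags stay at or below 0.30. The elevated value at lag 1 (0.30), dropping to 0.19 at lag 2, reflects decaying short-term dependence rather than seasonality.
The dominant spike at lag 5 indicates a seasonal period of 5.

5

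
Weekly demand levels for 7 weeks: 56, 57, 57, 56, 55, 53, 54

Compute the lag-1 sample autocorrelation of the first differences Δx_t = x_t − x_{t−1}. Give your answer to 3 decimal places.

First differences Δx: 1, 0, -1, -1, -2, 1
Mean of differences = -0.3333
Numerator Σ(Δx_t−Δx̄)(Δx_{t+1}−Δx̄) = -0.4444
Denominator Σ(Δx_t−Δx̄)² = 7.3333
r_1(Δx) = -0.4444 / 7.3333 = -0.061

-0.061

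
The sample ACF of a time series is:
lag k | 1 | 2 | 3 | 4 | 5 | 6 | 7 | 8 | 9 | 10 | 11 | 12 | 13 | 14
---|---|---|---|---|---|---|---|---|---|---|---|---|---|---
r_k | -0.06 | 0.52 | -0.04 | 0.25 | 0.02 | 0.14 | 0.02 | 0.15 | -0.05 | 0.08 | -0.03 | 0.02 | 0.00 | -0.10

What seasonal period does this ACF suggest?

2

The largest autocorrelation is r_2 = 0.52, with weaker echoes at lags 4 (0.25) and 8 (0.15); the remaining lags stay at or below 0.14.
The dominant spike at lag 2 indicates a seasonal period of 2.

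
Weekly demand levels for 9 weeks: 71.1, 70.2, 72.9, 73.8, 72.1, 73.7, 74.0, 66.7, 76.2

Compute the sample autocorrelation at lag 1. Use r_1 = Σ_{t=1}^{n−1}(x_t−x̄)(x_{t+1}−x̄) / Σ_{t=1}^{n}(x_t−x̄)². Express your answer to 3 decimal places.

Mean x̄ = (71.1 + 70.2 + 72.9 + 73.8 + 72.1 + 73.7 + 74.0 + 66.7 + 76.2)/9 = 72.3000
Numerator Σ_{t=1}^{8}(x_t−x̄)(x_{t+1}−x̄) = -27.4000
Denominator Σ(x_t−x̄)² = 59.9200
r_1 = -27.4000 / 59.9200 = -0.457

-0.457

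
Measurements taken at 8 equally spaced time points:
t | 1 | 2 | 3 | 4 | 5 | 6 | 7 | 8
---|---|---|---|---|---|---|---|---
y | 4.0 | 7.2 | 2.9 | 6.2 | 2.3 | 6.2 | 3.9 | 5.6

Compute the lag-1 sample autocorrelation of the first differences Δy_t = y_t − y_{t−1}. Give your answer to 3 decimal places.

-0.876

First differences Δy: 3.2, -4.3, 3.3, -3.9, 3.9, -2.3, 1.7
Mean of differences = 0.2286
Numerator Σ(Δy_t−Δȳ)(Δy_{t+1}−Δȳ) = -68.2080
Denominator Σ(Δy_t−Δȳ)² = 77.8543
r_1(Δy) = -68.2080 / 77.8543 = -0.876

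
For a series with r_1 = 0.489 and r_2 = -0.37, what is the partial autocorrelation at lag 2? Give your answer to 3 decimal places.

-0.801

φ_{22} = (r_2 − r_1²) / (1 − r_1²)
r_1² = (0.489)² = 0.239121
Numerator = -0.37 − 0.2391 = -0.6091; denominator = 1 − 0.2391 = 0.7609
φ_{22} = -0.6091 / 0.7609 = -0.801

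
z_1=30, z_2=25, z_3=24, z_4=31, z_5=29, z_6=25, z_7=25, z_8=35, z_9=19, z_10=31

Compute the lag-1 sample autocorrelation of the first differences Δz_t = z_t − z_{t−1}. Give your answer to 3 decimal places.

-0.604

First differences Δz: -5, -1, 7, -2, -4, 0, 10, -16, 12
Mean of differences = 0.1111
Numerator Σ(Δz_t−Δz̄)(Δz_{t+1}−Δz̄) = -359.3457
Denominator Σ(Δz_t−Δz̄)² = 594.8889
r_1(Δz) = -359.3457 / 594.8889 = -0.604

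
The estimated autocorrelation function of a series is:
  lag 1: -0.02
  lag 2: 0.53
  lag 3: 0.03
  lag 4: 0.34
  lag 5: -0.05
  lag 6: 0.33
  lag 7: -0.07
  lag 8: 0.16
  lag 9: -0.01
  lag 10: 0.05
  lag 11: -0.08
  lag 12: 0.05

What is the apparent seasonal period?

The largest autocorrelation is r_2 = 0.53, with weaker echoes at lags 4 (0.34), 6 (0.33) and 8 (0.16); the remaining lags stay at or below 0.05.
The dominant spike at lag 2 indicates a seasonal period of 2.

2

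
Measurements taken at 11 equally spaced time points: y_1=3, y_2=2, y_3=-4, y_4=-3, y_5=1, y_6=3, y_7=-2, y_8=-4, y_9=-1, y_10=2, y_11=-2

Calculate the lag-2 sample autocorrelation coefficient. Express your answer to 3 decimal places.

Mean ȳ = (3 + 2 − 4 − 3 + 1 + 3 − 2 − 4 − 1 + 2 − 2)/11 = -0.4545
Numerator Σ_{t=1}^{9}(y_t−ȳ)(y_{t+2}−ȳ) = -53.9587
Denominator Σ(y_t−ȳ)² = 74.7273
r_2 = -53.9587 / 74.7273 = -0.722

-0.722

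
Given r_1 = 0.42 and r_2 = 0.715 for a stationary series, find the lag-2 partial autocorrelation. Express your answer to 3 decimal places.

0.654

φ_{22} = (r_2 − r_1²) / (1 − r_1²)
r_1² = (0.42)² = 0.1764
Numerator = 0.715 − 0.1764 = 0.5386; denominator = 1 − 0.1764 = 0.8236
φ_{22} = 0.5386 / 0.8236 = 0.654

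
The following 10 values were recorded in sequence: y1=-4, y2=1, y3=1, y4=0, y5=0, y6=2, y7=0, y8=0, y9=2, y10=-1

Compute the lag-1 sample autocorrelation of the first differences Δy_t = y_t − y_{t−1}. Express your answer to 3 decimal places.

First differences Δy: 5, 0, -1, 0, 2, -2, 0, 2, -3
Mean of differences = 0.3333
Numerator Σ(Δy_t−Δȳ)(Δy_{t+1}−Δȳ) = -10.4444
Denominator Σ(Δy_t−Δȳ)² = 46.0000
r_1(Δy) = -10.4444 / 46.0000 = -0.227

-0.227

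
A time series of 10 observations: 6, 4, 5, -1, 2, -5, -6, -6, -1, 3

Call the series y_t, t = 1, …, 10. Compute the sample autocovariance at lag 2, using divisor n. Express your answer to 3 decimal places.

Mean ȳ = (6 + 4 + 5 − 1 + 2 − 5 − 6 − 6 − 1 + 3)/10 = 0.1000
Σ_{t=1}^{8}(y_t−ȳ)(y_{t+2}−ȳ) = 48.0800
γ_2 = 48.0800 / 10 = 4.808

4.808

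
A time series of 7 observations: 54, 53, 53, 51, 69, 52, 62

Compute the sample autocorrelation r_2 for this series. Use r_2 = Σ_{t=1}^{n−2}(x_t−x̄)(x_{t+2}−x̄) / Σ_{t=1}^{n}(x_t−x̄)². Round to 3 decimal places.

0.293

Mean x̄ = (54 + 53 + 53 + 51 + 69 + 52 + 62)/7 = 56.2857
Deviations from mean: -2.2857, -3.2857, -3.2857, -5.2857, 12.7143, -4.2857, 5.7143
Numerator Σ_{t=1}^{5}(x_t−x̄)(x_{t+2}−x̄) = 78.4082
Denominator Σ(x_t−x̄)² = 267.4286
r_2 = 78.4082 / 267.4286 = 0.293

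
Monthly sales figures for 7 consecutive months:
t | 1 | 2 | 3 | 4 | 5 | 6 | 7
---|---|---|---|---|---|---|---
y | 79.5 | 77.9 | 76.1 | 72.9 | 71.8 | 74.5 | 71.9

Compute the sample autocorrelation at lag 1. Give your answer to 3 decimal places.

0.436

Mean ȳ = (79.5 + 77.9 + 76.1 + 72.9 + 71.8 + 74.5 + 71.9)/7 = 74.9429
Deviations from mean: 4.5571, 2.9571, 1.1571, -2.0429, -3.1429, -0.4429, -3.0429
Numerator Σ_{t=1}^{6}(y_t−ȳ)(y_{t+1}−ȳ) = 23.6939
Denominator Σ(y_t−ȳ)² = 54.3571
r_1 = 23.6939 / 54.3571 = 0.436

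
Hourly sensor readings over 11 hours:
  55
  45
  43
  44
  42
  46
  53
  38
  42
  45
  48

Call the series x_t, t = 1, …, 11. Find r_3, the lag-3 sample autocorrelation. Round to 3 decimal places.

Mean x̄ = (55 + 45 + 43 + 44 + 42 + 46 + 53 + 38 + 42 + 45 + 48)/11 = 45.5455
Numerator Σ_{t=1}^{8}(x_t−x̄)(x_{t+3}−x̄) = -22.8017
Denominator Σ(x_t−x̄)² = 242.7273
r_3 = -22.8017 / 242.7273 = -0.094

-0.094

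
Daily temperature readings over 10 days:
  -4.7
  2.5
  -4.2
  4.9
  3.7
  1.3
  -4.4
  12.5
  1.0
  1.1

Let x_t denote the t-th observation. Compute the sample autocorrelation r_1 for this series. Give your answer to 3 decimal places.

-0.379

Mean x̄ = (-4.7 + 2.5 − 4.2 + 4.9 + 3.7 + 1.3 − 4.4 + 12.5 + 1.0 + 1.1)/10 = 1.3700
Numerator Σ_{t=1}^{9}(x_t−x̄)(x_{t+1}−x̄) = -92.5879
Denominator Σ(x_t−x̄)² = 244.4210
r_1 = -92.5879 / 244.4210 = -0.379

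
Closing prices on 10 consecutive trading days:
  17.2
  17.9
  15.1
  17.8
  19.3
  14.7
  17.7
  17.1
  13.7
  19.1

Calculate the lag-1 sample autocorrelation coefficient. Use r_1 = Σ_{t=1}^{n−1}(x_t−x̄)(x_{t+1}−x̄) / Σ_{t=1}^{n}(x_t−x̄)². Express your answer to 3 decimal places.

-0.490

Mean x̄ = (17.2 + 17.9 + 15.1 + 17.8 + 19.3 + 14.7 + 17.7 + 17.1 + 13.7 + 19.1)/10 = 16.9600
Numerator Σ_{t=1}^{9}(x_t−x̄)(x_{t+1}−x̄) = -15.4096
Denominator Σ(x_t−x̄)² = 31.4640
r_1 = -15.4096 / 31.4640 = -0.490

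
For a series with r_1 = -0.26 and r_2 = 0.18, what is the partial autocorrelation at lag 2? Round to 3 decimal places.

φ_{22} = (r_2 − r_1²) / (1 − r_1²)
r_1² = (-0.26)² = 0.0676
Numerator = 0.18 − 0.0676 = 0.1124; denominator = 1 − 0.0676 = 0.9324
φ_{22} = 0.1124 / 0.9324 = 0.121

0.121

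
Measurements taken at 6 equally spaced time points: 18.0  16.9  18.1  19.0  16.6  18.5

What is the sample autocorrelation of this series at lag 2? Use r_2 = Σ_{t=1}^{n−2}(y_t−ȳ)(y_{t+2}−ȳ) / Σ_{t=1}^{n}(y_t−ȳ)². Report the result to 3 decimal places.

-0.144

Mean ȳ = (18.0 + 16.9 + 18.1 + 19.0 + 16.6 + 18.5)/6 = 17.8500
Deviations from mean: 0.1500, -0.9500, 0.2500, 1.1500, -1.2500, 0.6500
Σ(y_t−ȳ)(y_{t+2}−ȳ) = (0.0375) + (-1.0925) + (-0.3125) + (0.7475) = -0.6200
Denominator Σ(y_t−ȳ)² = 4.2950
r_2 = -0.6200 / 4.2950 = -0.144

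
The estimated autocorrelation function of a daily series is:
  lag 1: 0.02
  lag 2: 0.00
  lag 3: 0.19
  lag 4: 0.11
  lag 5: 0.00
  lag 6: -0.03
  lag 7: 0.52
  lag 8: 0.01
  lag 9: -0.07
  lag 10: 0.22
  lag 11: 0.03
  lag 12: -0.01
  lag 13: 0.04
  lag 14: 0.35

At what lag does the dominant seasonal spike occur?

The largest autocorrelation is r_7 = 0.52, with a weaker echo at lag 14 (0.35); the remaining lags stay at or below 0.22.
The dominant spike at lag 7 indicates a seasonal period of 7.

7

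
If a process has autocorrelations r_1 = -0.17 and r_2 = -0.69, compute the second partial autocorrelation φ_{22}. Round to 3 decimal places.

-0.740

φ_{22} = (r_2 − r_1²) / (1 − r_1²)
r_1² = (-0.17)² = 0.0289
Numerator = -0.69 − 0.0289 = -0.7189; denominator = 1 − 0.0289 = 0.9711
φ_{22} = -0.7189 / 0.9711 = -0.740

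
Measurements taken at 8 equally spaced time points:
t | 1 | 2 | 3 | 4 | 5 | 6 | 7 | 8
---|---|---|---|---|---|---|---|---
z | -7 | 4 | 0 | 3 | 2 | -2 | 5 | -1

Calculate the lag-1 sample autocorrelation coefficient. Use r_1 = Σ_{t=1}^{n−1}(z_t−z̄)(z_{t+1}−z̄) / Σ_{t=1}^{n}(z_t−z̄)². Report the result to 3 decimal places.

Mean z̄ = (-7 + 4 + 0 + 3 + 2 − 2 + 5 − 1)/8 = 0.5000
Numerator Σ_{t=1}^{7}(z_t−z̄)(z_{t+1}−z̄) = -47.2500
Denominator Σ(z_t−z̄)² = 106.0000
r_1 = -47.2500 / 106.0000 = -0.446

-0.446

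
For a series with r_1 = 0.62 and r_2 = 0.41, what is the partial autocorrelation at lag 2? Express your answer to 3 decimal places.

0.042

φ_{22} = (r_2 − r_1²) / (1 − r_1²)
r_1² = (0.62)² = 0.3844
Numerator = 0.41 − 0.3844 = 0.0256; denominator = 1 − 0.3844 = 0.6156
φ_{22} = 0.0256 / 0.6156 = 0.042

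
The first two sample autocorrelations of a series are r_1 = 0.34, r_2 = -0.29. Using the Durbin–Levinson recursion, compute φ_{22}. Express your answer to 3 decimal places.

-0.459

φ_{22} = (r_2 − r_1²) / (1 − r_1²)
r_1² = (0.34)² = 0.1156
Numerator = -0.29 − 0.1156 = -0.4056; denominator = 1 − 0.1156 = 0.8844
φ_{22} = -0.4056 / 0.8844 = -0.459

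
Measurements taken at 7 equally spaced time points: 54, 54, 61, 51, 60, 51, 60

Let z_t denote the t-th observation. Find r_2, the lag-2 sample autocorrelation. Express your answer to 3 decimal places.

0.536

Mean z̄ = (54 + 54 + 61 + 51 + 60 + 51 + 60)/7 = 55.8571
Numerator Σ_{t=1}^{5}(z_t−z̄)(z_{t+2}−z̄) = 61.5306
Denominator Σ(z_t−z̄)² = 114.8571
r_2 = 61.5306 / 114.8571 = 0.536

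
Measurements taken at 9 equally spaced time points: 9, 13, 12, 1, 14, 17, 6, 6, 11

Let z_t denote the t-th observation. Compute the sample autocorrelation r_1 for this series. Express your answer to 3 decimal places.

-0.203

Mean z̄ = (9 + 13 + 12 + 1 + 14 + 17 + 6 + 6 + 11)/9 = 9.8889
Numerator Σ_{t=1}^{8}(z_t−z̄)(z_{t+1}−z̄) = -39.1235
Denominator Σ(z_t−z̄)² = 192.8889
r_1 = -39.1235 / 192.8889 = -0.203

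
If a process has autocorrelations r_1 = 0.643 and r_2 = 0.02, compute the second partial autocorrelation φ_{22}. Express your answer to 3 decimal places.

φ_{22} = (r_2 − r_1²) / (1 − r_1²)
r_1² = (0.643)² = 0.413449
Numerator = 0.02 − 0.4134 = -0.3934; denominator = 1 − 0.4134 = 0.5866
φ_{22} = -0.3934 / 0.5866 = -0.671

-0.671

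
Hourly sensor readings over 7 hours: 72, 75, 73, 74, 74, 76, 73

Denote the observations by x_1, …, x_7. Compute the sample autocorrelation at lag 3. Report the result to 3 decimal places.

-0.190

Mean x̄ = (72 + 75 + 73 + 74 + 74 + 76 + 73)/7 = 73.8571
Σ(x_t−x̄)(x_{t+3}−x̄) = (-0.2653) + (0.1633) + (-1.8367) + (-0.1224) = -2.0612
Denominator Σ(x_t−x̄)² = 10.8571
r_3 = -2.0612 / 10.8571 = -0.190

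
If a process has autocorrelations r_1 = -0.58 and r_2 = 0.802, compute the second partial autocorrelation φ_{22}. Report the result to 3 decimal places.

0.702

φ_{22} = (r_2 − r_1²) / (1 − r_1²)
r_1² = (-0.58)² = 0.3364
Numerator = 0.802 − 0.3364 = 0.4656; denominator = 1 − 0.3364 = 0.6636
φ_{22} = 0.4656 / 0.6636 = 0.702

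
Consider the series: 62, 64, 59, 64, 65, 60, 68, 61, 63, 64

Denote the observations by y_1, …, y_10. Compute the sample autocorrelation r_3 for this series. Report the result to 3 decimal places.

0.306

Mean ȳ = (62 + 64 + 59 + 64 + 65 + 60 + 68 + 61 + 63 + 64)/10 = 63.0000
Numerator Σ_{t=1}^{7}(y_t−ȳ)(y_{t+3}−ȳ) = 19.0000
Denominator Σ(y_t−ȳ)² = 62.0000
r_3 = 19.0000 / 62.0000 = 0.306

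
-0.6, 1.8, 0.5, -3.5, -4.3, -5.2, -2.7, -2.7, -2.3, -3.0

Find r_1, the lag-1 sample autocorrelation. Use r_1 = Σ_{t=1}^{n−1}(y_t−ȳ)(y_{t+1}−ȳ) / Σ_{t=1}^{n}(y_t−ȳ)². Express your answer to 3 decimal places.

Mean ȳ = (-0.6 + 1.8 + 0.5 − 3.5 − 4.3 − 5.2 − 2.7 − 2.7 − 2.3 − 3.0)/10 = -2.2000
Numerator Σ_{t=1}^{9}(y_t−ȳ)(y_{t+1}−ȳ) = 24.6000
Denominator Σ(y_t−ȳ)² = 42.1000
r_1 = 24.6000 / 42.1000 = 0.584

0.584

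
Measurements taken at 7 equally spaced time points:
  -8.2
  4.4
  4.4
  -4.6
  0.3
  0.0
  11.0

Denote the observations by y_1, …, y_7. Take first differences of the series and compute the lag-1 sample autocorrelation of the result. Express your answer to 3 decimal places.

-0.139

First differences Δy: 12.6, 0.0, -9.0, 4.9, -0.3, 11.0
Mean of differences = 3.2000
Numerator Σ(Δy_t−Δȳ)(Δy_{t+1}−Δȳ) = -45.0300
Denominator Σ(Δy_t−Δȳ)² = 323.4200
r_1(Δy) = -45.0300 / 323.4200 = -0.139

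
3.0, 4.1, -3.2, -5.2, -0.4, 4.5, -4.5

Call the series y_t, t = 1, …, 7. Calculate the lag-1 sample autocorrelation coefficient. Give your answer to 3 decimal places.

-0.041

Mean ȳ = (3.0 + 4.1 − 3.2 − 5.2 − 0.4 + 4.5 − 4.5)/7 = -0.2429
Deviations from mean: 3.2429, 4.3429, -2.9571, -4.9571, -0.1571, 4.7429, -4.2571
Σ(y_t−ȳ)(y_{t+1}−ȳ) = (14.0833) + (-12.8424) + (14.6590) + (0.7790) + (-0.7453) + (-20.1910) = -4.2576
Denominator Σ(y_t−ȳ)² = 103.3371
r_1 = -4.2576 / 103.3371 = -0.041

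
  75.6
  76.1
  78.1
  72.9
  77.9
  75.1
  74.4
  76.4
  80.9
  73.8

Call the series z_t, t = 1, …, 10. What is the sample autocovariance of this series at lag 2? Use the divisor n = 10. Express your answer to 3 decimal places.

-0.637

Mean z̄ = (75.6 + 76.1 + 78.1 + 72.9 + 77.9 + 75.1 + 74.4 + 76.4 + 80.9 + 73.8)/10 = 76.1200
Σ_{t=1}^{8}(z_t−z̄)(z_{t+2}−z̄) = -6.3748
γ_2 = -6.3748 / 10 = -0.637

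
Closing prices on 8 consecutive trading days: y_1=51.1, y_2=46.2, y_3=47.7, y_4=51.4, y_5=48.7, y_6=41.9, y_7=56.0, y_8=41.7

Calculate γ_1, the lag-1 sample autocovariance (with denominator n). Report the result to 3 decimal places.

Mean ȳ = (51.1 + 46.2 + 47.7 + 51.4 + 48.7 + 41.9 + 56.0 + 41.7)/8 = 48.0875
Deviations: 3.0125, -1.8875, -0.3875, 3.3125, 0.6125, -6.1875, 7.9125, -6.3875
Σ_{t=1}^{7}(y_t−ȳ)(y_{t+1}−ȳ) = -107.4989
γ_1 = -107.4989 / 8 = -13.437

-13.437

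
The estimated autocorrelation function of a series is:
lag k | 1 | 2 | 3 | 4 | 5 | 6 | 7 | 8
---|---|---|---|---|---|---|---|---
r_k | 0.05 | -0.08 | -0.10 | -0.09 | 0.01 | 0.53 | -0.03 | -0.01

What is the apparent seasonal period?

6

The largest autocorrelation is r_6 = 0.53; the remaining lags stay at or below 0.05.
The dominant spike at lag 6 indicates a seasonal period of 6.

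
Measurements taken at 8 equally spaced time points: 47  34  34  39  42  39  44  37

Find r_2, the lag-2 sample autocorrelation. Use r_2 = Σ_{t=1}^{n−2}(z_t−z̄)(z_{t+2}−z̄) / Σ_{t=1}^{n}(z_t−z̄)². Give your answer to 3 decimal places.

-0.263

Mean z̄ = (47 + 34 + 34 + 39 + 42 + 39 + 44 + 37)/8 = 39.5000
Deviations from mean: 7.5000, -5.5000, -5.5000, -0.5000, 2.5000, -0.5000, 4.5000, -2.5000
Σ(z_t−z̄)(z_{t+2}−z̄) = (-41.2500) + (2.7500) + (-13.7500) + (0.2500) + (11.2500) + (1.2500) = -39.5000
Denominator Σ(z_t−z̄)² = 150.0000
r_2 = -39.5000 / 150.0000 = -0.263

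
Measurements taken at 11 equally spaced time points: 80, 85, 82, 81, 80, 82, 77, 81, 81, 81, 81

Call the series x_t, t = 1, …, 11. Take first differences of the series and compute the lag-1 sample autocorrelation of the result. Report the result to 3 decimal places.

First differences Δx: 5, -3, -1, -1, 2, -5, 4, 0, 0, 0
Mean of differences = 0.1000
Numerator Σ(Δx_t−Δx̄)(Δx_{t+1}−Δx̄) = -42.6100
Denominator Σ(Δx_t−Δx̄)² = 80.9000
r_1(Δx) = -42.6100 / 80.9000 = -0.527

-0.527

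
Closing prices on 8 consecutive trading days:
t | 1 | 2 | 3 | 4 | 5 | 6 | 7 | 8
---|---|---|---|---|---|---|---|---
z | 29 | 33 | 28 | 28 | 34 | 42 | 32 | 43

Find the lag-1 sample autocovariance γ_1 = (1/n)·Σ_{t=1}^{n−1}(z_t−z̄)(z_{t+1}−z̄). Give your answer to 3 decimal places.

1.279

Mean z̄ = (29 + 33 + 28 + 28 + 34 + 42 + 32 + 43)/8 = 33.6250
Σ_{t=1}^{7}(z_t−z̄)(z_{t+1}−z̄) = 10.2344
γ_1 = 10.2344 / 8 = 1.279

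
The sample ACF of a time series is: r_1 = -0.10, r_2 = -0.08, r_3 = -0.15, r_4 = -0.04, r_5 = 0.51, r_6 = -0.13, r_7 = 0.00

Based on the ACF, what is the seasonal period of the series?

5

The largest autocorrelation is r_5 = 0.51; the remaining lags stay at or below 0.00.
The dominant spike at lag 5 indicates a seasonal period of 5.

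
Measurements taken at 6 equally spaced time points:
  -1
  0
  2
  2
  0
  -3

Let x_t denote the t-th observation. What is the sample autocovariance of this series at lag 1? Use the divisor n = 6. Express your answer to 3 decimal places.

Mean x̄ = (-1 + 0 + 2 + 2 + 0 − 3)/6 = 0.0000
Deviations: -1.0000, 0.0000, 2.0000, 2.0000, 0.0000, -3.0000
Σ_{t=1}^{5}(x_t−x̄)(x_{t+1}−x̄) = 4.0000
γ_1 = 4.0000 / 6 = 0.667

0.667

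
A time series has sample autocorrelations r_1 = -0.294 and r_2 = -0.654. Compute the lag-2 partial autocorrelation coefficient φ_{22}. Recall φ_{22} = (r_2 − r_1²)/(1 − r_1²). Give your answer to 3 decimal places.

-0.810

φ_{22} = (r_2 − r_1²) / (1 − r_1²)
r_1² = (-0.294)² = 0.086436
Numerator = -0.654 − 0.0864 = -0.7404; denominator = 1 − 0.0864 = 0.9136
φ_{22} = -0.7404 / 0.9136 = -0.810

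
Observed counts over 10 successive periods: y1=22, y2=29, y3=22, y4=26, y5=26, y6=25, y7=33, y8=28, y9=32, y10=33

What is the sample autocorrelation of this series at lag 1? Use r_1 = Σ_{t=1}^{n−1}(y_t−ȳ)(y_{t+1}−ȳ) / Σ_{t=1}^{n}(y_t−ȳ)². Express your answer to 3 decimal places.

0.088

Mean ȳ = (22 + 29 + 22 + 26 + 26 + 25 + 33 + 28 + 32 + 33)/10 = 27.6000
Numerator Σ_{t=1}^{9}(y_t−ȳ)(y_{t+1}−ȳ) = 13.6400
Denominator Σ(y_t−ȳ)² = 154.4000
r_1 = 13.6400 / 154.4000 = 0.088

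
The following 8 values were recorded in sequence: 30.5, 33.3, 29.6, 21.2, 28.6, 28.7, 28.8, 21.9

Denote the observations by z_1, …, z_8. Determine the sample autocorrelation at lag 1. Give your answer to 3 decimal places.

Mean z̄ = (30.5 + 33.3 + 29.6 + 21.2 + 28.6 + 28.7 + 28.8 + 21.9)/8 = 27.8250
Numerator Σ_{t=1}^{7}(z_t−z̄)(z_{t+1}−z̄) = 3.2244
Denominator Σ(z_t−z̄)² = 121.5950
r_1 = 3.2244 / 121.5950 = 0.027

0.027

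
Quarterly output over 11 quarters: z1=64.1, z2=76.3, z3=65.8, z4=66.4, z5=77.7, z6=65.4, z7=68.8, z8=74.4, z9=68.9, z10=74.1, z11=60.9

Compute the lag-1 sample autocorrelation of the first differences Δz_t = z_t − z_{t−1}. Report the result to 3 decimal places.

-0.515

First differences Δz: 12.2, -10.5, 0.6, 11.3, -12.3, 3.4, 5.6, -5.5, 5.2, -13.2
Mean of differences = -0.3200
Numerator Σ(Δz_t−Δz̄)(Δz_{t+1}−Δz̄) = -418.2364
Denominator Σ(Δz_t−Δz̄)² = 811.8560
r_1(Δz) = -418.2364 / 811.8560 = -0.515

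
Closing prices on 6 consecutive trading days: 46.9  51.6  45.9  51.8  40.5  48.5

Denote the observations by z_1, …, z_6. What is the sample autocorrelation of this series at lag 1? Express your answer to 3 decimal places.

-0.601

Mean z̄ = (46.9 + 51.6 + 45.9 + 51.8 + 40.5 + 48.5)/6 = 47.5333
Deviations from mean: -0.6333, 4.0667, -1.6333, 4.2667, -7.0333, 0.9667
Σ(z_t−z̄)(z_{t+1}−z̄) = (-2.5756) + (-6.6422) + (-6.9689) + (-30.0089) + (-6.7989) = -52.9944
Denominator Σ(z_t−z̄)² = 88.2133
r_1 = -52.9944 / 88.2133 = -0.601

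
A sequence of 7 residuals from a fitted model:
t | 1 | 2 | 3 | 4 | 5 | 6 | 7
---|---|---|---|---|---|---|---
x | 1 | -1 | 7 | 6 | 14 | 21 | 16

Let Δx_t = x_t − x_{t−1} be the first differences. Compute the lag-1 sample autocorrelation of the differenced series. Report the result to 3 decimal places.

First differences Δx: -2, 8, -1, 8, 7, -5
Mean of differences = 2.5000
Numerator Σ(Δx_t−Δx̄)(Δx_{t+1}−Δx̄) = -72.2500
Denominator Σ(Δx_t−Δx̄)² = 169.5000
r_1(Δx) = -72.2500 / 169.5000 = -0.426

-0.426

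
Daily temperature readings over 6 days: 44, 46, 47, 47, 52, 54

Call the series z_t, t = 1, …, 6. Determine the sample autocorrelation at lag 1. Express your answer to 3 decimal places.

Mean z̄ = (44 + 46 + 47 + 47 + 52 + 54)/6 = 48.3333
Σ(z_t−z̄)(z_{t+1}−z̄) = (10.1111) + (3.1111) + (1.7778) + (-4.8889) + (20.7778) = 30.8889
Denominator Σ(z_t−z̄)² = 73.3333
r_1 = 30.8889 / 73.3333 = 0.421

0.421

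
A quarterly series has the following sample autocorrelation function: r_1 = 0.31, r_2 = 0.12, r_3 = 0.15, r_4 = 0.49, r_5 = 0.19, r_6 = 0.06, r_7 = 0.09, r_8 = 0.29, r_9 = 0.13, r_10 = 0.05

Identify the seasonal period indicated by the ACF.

4

The largest autocorrelation is r_4 = 0.49; the remaining lags stay at or below 0.31. The elevated value at lag 1 (0.31), dropping to 0.12 at lag 2, reflects decaying short-term dependence rather than seasonality.
The dominant spike at lag 4 indicates a seasonal period of 4.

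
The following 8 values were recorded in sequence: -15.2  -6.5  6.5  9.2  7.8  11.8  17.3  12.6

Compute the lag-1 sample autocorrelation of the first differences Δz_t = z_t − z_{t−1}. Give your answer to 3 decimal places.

First differences Δz: 8.7, 13.0, 2.7, -1.4, 4.0, 5.5, -4.7
Mean of differences = 3.9714
Numerator Σ(Δz_t−Δz̄)(Δz_{t+1}−Δz̄) = 24.6778
Denominator Σ(Δz_t−Δz̄)² = 211.8743
r_1(Δz) = 24.6778 / 211.8743 = 0.116

0.116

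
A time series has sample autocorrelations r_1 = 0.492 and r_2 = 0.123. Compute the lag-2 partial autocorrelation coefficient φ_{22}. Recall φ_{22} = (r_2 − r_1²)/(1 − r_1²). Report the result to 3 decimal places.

-0.157

φ_{22} = (r_2 − r_1²) / (1 − r_1²)
r_1² = (0.492)² = 0.242064
Numerator = 0.123 − 0.2421 = -0.1191; denominator = 1 − 0.2421 = 0.7579
φ_{22} = -0.1191 / 0.7579 = -0.157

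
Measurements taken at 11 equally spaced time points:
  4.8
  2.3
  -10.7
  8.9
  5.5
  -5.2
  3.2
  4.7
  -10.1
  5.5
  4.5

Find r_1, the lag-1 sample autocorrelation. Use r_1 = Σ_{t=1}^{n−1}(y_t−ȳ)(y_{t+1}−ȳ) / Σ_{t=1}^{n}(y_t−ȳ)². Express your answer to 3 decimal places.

-0.390

Mean ȳ = (4.8 + 2.3 − 10.7 + 8.9 + 5.5 − 5.2 + 3.2 + 4.7 − 10.1 + 5.5 + 4.5)/11 = 1.2182
Numerator Σ_{t=1}^{10}(y_t−ȳ)(y_{t+1}−ȳ) = -174.7985
Denominator Σ(y_t−ȳ)² = 447.8364
r_1 = -174.7985 / 447.8364 = -0.390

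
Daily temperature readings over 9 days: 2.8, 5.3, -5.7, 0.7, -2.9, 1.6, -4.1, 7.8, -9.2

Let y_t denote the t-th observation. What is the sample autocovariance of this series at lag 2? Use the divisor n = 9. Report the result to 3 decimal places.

Mean ȳ = (2.8 + 5.3 − 5.7 + 0.7 − 2.9 + 1.6 − 4.1 + 7.8 − 9.2)/9 = -0.4111
Σ_{t=1}^{7}(y_t−ȳ)(y_{t+2}−ȳ) = 62.8764
γ_2 = 62.8764 / 9 = 6.986

6.986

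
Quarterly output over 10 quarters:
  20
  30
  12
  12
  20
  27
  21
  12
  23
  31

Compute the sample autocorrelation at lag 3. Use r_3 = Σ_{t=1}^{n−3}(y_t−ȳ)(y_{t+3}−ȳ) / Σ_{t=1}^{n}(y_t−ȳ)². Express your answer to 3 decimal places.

Mean ȳ = (20 + 30 + 12 + 12 + 20 + 27 + 21 + 12 + 23 + 31)/10 = 20.8000
Numerator Σ_{t=1}^{7}(y_t−ȳ)(y_{t+3}−ȳ) = -33.9200
Denominator Σ(y_t−ȳ)² = 465.6000
r_3 = -33.9200 / 465.6000 = -0.073

-0.073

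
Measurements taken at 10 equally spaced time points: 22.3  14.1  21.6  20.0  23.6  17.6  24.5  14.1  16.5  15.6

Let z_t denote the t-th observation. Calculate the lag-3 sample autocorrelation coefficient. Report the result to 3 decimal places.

-0.399

Mean z̄ = (22.3 + 14.1 + 21.6 + 20.0 + 23.6 + 17.6 + 24.5 + 14.1 + 16.5 + 15.6)/10 = 18.9900
Numerator Σ_{t=1}^{7}(z_t−z̄)(z_{t+3}−z̄) = -55.0233
Denominator Σ(z_t−z̄)² = 137.8490
r_3 = -55.0233 / 137.8490 = -0.399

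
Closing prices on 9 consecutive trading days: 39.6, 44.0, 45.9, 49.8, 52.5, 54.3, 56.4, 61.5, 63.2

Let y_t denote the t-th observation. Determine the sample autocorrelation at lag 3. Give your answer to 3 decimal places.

Mean ȳ = (39.6 + 44.0 + 45.9 + 49.8 + 52.5 + 54.3 + 56.4 + 61.5 + 63.2)/9 = 51.9111
Σ(y_t−ȳ)(y_{t+3}−ȳ) = (25.9901) + (-4.6588) + (-14.3599) + (-9.4765) + (5.6468) + (26.9679) = 30.1096
Denominator Σ(y_t−ȳ)² = 500.3289
r_3 = 30.1096 / 500.3289 = 0.060

0.060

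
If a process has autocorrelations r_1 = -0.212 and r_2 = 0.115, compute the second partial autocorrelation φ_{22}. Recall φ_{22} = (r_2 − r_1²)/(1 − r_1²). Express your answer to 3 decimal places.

φ_{22} = (r_2 − r_1²) / (1 − r_1²)
r_1² = (-0.212)² = 0.044944
Numerator = 0.115 − 0.0449 = 0.0701; denominator = 1 − 0.0449 = 0.9551
φ_{22} = 0.0701 / 0.9551 = 0.073

0.073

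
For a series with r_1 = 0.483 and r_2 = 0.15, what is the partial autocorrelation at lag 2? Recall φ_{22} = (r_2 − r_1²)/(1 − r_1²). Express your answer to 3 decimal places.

-0.109

φ_{22} = (r_2 − r_1²) / (1 − r_1²)
r_1² = (0.483)² = 0.233289
Numerator = 0.15 − 0.2333 = -0.0833; denominator = 1 − 0.2333 = 0.7667
φ_{22} = -0.0833 / 0.7667 = -0.109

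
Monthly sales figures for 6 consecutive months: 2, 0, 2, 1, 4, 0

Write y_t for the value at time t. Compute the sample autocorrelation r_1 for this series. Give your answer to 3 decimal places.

Mean ȳ = (2 + 0 + 2 + 1 + 4 + 0)/6 = 1.5000
Deviations from mean: 0.5000, -1.5000, 0.5000, -0.5000, 2.5000, -1.5000
Σ(y_t−ȳ)(y_{t+1}−ȳ) = (-0.7500) + (-0.7500) + (-0.2500) + (-1.2500) + (-3.7500) = -6.7500
Denominator Σ(y_t−ȳ)² = 11.5000
r_1 = -6.7500 / 11.5000 = -0.587

-0.587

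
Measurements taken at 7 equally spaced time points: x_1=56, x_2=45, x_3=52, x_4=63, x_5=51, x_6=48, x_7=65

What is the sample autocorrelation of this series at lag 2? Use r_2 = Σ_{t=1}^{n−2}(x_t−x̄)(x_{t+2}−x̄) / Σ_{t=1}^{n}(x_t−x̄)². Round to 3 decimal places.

-0.499

Mean x̄ = (56 + 45 + 52 + 63 + 51 + 48 + 65)/7 = 54.2857
Deviations from mean: 1.7143, -9.2857, -2.2857, 8.7143, -3.2857, -6.2857, 10.7143
Numerator Σ_{t=1}^{5}(x_t−x̄)(x_{t+2}−x̄) = -167.3061
Denominator Σ(x_t−x̄)² = 335.4286
r_2 = -167.3061 / 335.4286 = -0.499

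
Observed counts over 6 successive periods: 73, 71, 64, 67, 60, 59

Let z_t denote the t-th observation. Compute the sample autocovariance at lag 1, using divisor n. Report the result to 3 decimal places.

Mean z̄ = (73 + 71 + 64 + 67 + 60 + 59)/6 = 65.6667
Deviations: 7.3333, 5.3333, -1.6667, 1.3333, -5.6667, -6.6667
Σ_{t=1}^{5}(z_t−z̄)(z_{t+1}−z̄) = 58.2222
γ_1 = 58.2222 / 6 = 9.704

9.704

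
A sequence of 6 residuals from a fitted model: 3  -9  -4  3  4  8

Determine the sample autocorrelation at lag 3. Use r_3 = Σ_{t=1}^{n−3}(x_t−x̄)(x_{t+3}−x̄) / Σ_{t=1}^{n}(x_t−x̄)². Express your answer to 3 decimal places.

-0.320

Mean x̄ = (3 − 9 − 4 + 3 + 4 + 8)/6 = 0.8333
Deviations from mean: 2.1667, -9.8333, -4.8333, 2.1667, 3.1667, 7.1667
Σ(x_t−x̄)(x_{t+3}−x̄) = (4.6944) + (-31.1389) + (-34.6389) = -61.0833
Denominator Σ(x_t−x̄)² = 190.8333
r_3 = -61.0833 / 190.8333 = -0.320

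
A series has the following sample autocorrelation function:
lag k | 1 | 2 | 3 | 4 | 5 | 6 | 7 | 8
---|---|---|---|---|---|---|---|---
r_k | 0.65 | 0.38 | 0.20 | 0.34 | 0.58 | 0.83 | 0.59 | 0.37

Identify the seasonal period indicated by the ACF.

6

The largest autocorrelation is r_6 = 0.83; the remaining lags stay at or below 0.65. The elevated value at lag 1 (0.65), dropping to 0.38 at lag 2, reflects decaying short-term dependence rather than seasonality.
The dominant spike at lag 6 indicates a seasonal period of 6.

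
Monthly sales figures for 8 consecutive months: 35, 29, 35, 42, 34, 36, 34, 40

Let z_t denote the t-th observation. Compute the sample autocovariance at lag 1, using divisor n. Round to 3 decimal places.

Mean z̄ = (35 + 29 + 35 + 42 + 34 + 36 + 34 + 40)/8 = 35.6250
Deviations: -0.6250, -6.6250, -0.6250, 6.3750, -1.6250, 0.3750, -1.6250, 4.3750
Σ_{t=1}^{7}(z_t−z̄)(z_{t+1}−z̄) = -14.3906
γ_1 = -14.3906 / 8 = -1.799

-1.799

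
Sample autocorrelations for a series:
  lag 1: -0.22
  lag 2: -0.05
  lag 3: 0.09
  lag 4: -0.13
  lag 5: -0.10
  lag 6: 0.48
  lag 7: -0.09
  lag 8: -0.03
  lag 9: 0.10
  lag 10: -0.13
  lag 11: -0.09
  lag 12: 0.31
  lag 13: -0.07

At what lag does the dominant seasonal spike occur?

The largest autocorrelation is r_6 = 0.48, with a weaker echo at lag 12 (0.31); the remaining lags stay at or below 0.10.
The dominant spike at lag 6 indicates a seasonal period of 6.

6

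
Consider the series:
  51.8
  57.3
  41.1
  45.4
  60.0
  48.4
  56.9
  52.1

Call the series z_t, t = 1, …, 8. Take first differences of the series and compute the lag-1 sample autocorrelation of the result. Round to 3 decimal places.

-0.537

First differences Δz: 5.5, -16.2, 4.3, 14.6, -11.6, 8.5, -4.8
Mean of differences = 0.0429
Numerator Σ(Δz_t−Δz̄)(Δz_{t+1}−Δz̄) = -404.7247
Denominator Σ(Δz_t−Δz̄)² = 754.1771
r_1(Δz) = -404.7247 / 754.1771 = -0.537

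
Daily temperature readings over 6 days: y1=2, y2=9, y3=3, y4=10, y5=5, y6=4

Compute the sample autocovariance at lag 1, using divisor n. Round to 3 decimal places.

Mean ȳ = (2 + 9 + 3 + 10 + 5 + 4)/6 = 5.5000
Σ_{t=1}^{5}(y_t−ȳ)(y_{t+1}−ȳ) = -33.7500
γ_1 = -33.7500 / 6 = -5.625

-5.625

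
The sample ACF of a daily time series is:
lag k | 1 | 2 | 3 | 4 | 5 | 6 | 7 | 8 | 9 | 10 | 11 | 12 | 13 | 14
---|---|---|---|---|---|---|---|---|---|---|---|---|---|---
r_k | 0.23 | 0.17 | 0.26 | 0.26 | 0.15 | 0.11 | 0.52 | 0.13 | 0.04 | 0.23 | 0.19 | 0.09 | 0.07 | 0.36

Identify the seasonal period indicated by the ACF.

The largest autocorrelation is r_7 = 0.52, with a weaker echo at lag 14 (0.36); the remaining lags stay at or below 0.26. The elevated value at lag 1 (0.23), dropping to 0.17 at lag 2, reflects decaying short-term dependence rather than seasonality.
The dominant spike at lag 7 indicates a seasonal period of 7.

7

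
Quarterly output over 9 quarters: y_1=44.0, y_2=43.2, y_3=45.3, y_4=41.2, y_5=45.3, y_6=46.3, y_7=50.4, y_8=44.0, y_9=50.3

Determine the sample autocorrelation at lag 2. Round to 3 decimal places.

Mean ȳ = (44.0 + 43.2 + 45.3 + 41.2 + 45.3 + 46.3 + 50.4 + 44.0 + 50.3)/9 = 45.5556
Numerator Σ_{t=1}^{7}(y_t−ȳ)(y_{t+2}−ȳ) = 28.0683
Denominator Σ(y_t−ȳ)² = 76.0222
r_2 = 28.0683 / 76.0222 = 0.369

0.369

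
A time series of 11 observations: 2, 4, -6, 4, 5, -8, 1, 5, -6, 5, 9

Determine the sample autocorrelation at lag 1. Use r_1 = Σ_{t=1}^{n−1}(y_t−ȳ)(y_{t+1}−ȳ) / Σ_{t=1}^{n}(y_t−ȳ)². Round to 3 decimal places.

Mean ȳ = (2 + 4 − 6 + 4 + 5 − 8 + 1 + 5 − 6 + 5 + 9)/11 = 1.3636
Numerator Σ_{t=1}^{10}(y_t−ȳ)(y_{t+1}−ȳ) = -85.3140
Denominator Σ(y_t−ȳ)² = 308.5455
r_1 = -85.3140 / 308.5455 = -0.277

-0.277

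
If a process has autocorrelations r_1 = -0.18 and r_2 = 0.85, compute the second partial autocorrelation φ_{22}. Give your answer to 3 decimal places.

0.845

φ_{22} = (r_2 − r_1²) / (1 − r_1²)
r_1² = (-0.18)² = 0.0324
Numerator = 0.85 − 0.0324 = 0.8176; denominator = 1 − 0.0324 = 0.9676
φ_{22} = 0.8176 / 0.9676 = 0.845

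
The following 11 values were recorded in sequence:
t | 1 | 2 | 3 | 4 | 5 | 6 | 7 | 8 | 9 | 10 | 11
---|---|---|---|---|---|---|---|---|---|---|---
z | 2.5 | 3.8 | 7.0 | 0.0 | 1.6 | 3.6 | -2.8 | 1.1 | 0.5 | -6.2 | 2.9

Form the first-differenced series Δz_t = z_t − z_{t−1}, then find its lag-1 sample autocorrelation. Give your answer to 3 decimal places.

-0.488

First differences Δz: 1.3, 3.2, -7.0, 1.6, 2.0, -6.4, 3.9, -0.6, -6.7, 9.1
Mean of differences = 0.0400
Numerator Σ(Δz_t−Δz̄)(Δz_{t+1}−Δz̄) = -122.8916
Denominator Σ(Δz_t−Δz̄)² = 251.7040
r_1(Δz) = -122.8916 / 251.7040 = -0.488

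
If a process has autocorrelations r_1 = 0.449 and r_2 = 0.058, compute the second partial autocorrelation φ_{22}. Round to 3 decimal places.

-0.180

φ_{22} = (r_2 − r_1²) / (1 − r_1²)
r_1² = (0.449)² = 0.201601
Numerator = 0.058 − 0.2016 = -0.1436; denominator = 1 − 0.2016 = 0.7984
φ_{22} = -0.1436 / 0.7984 = -0.180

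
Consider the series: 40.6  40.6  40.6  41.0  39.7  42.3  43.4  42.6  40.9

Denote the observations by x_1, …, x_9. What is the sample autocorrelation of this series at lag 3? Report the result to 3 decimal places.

Mean x̄ = (40.6 + 40.6 + 40.6 + 41.0 + 39.7 + 42.3 + 43.4 + 42.6 + 40.9)/9 = 41.3000
Σ(x_t−x̄)(x_{t+3}−x̄) = (0.2100) + (1.1200) + (-0.7000) + (-0.6300) + (-2.0800) + (-0.4000) = -2.4800
Denominator Σ(x_t−x̄)² = 11.3800
r_3 = -2.4800 / 11.3800 = -0.218

-0.218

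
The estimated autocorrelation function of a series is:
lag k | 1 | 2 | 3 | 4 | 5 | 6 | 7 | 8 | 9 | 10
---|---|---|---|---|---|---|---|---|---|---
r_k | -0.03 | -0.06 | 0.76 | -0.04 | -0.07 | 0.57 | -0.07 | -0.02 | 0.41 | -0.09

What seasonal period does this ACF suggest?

3

The largest autocorrelation is r_3 = 0.76, with weaker echoes at lags 6 (0.57) and 9 (0.41); the remaining lags stay at or below -0.02.
The dominant spike at lag 3 indicates a seasonal period of 3.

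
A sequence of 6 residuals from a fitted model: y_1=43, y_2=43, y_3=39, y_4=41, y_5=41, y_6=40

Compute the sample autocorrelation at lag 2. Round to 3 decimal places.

-0.290

Mean ȳ = (43 + 43 + 39 + 41 + 41 + 40)/6 = 41.1667
Σ(y_t−ȳ)(y_{t+2}−ȳ) = (-3.9722) + (-0.3056) + (0.3611) + (0.1944) = -3.7222
Denominator Σ(y_t−ȳ)² = 12.8333
r_2 = -3.7222 / 12.8333 = -0.290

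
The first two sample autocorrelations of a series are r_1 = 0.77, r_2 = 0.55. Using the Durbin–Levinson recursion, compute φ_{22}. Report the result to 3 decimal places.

φ_{22} = (r_2 − r_1²) / (1 − r_1²)
r_1² = (0.77)² = 0.5929
Numerator = 0.55 − 0.5929 = -0.0429; denominator = 1 − 0.5929 = 0.4071
φ_{22} = -0.0429 / 0.4071 = -0.105

-0.105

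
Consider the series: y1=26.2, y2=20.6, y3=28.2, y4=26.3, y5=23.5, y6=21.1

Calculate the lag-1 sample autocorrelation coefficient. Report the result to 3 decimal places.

-0.268

Mean ȳ = (26.2 + 20.6 + 28.2 + 26.3 + 23.5 + 21.1)/6 = 24.3167
Deviations from mean: 1.8833, -3.7167, 3.8833, 1.9833, -0.8167, -3.2167
Σ(y_t−ȳ)(y_{t+1}−ȳ) = (-6.9997) + (-14.4331) + (7.7019) + (-1.6197) + (2.6269) = -12.7236
Denominator Σ(y_t−ȳ)² = 47.3883
r_1 = -12.7236 / 47.3883 = -0.268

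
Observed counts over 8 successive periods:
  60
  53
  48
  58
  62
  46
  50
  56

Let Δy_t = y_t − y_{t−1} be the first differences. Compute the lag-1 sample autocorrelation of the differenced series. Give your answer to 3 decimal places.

First differences Δy: -7, -5, 10, 4, -16, 4, 6
Mean of differences = -0.5714
Numerator Σ(Δy_t−Δȳ)(Δy_{t+1}−Δȳ) = -81.0408
Denominator Σ(Δy_t−Δȳ)² = 495.7143
r_1(Δy) = -81.0408 / 495.7143 = -0.163

-0.163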